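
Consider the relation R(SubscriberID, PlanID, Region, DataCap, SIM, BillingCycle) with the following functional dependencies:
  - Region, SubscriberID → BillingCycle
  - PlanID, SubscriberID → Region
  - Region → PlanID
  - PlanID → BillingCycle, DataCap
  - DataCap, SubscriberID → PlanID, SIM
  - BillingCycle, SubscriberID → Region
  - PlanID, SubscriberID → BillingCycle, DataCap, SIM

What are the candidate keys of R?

No FD produces {SubscriberID}, so it must be in every candidate key.
{BillingCycle, SubscriberID}⁺ = {BillingCycle, DataCap, PlanID, Region, SIM, SubscriberID} — all of the relation — so {BillingCycle, SubscriberID} is a candidate key.
{DataCap, SubscriberID}⁺ = {BillingCycle, DataCap, PlanID, Region, SIM, SubscriberID} — all of the relation — so {DataCap, SubscriberID} is a candidate key.
{PlanID, SubscriberID}⁺ = {BillingCycle, DataCap, PlanID, Region, SIM, SubscriberID} — all of the relation — so {PlanID, SubscriberID} is a candidate key.
{Region, SubscriberID}⁺ = {BillingCycle, DataCap, PlanID, Region, SIM, SubscriberID} — all of the relation — so {Region, SubscriberID} is a candidate key.
These are minimal and exhaustive — every other superkey contains one of them.

{BillingCycle, SubscriberID}, {DataCap, SubscriberID}, {PlanID, SubscriberID}, {Region, SubscriberID}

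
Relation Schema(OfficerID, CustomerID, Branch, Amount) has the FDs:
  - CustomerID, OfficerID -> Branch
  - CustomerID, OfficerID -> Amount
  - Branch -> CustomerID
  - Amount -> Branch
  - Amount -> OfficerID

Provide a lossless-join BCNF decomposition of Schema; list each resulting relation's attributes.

Candidate keys of the original relation: {Amount}, {Branch, OfficerID}, {CustomerID, OfficerID}.
Within {Amount, Branch, CustomerID, OfficerID}: {Branch}⁺ ∩ {Amount, Branch, CustomerID, OfficerID} = {Branch, CustomerID}, not the whole set, so Branch -> CustomerID violates BCNF; decompose into {Branch, CustomerID} and {Amount, Branch, OfficerID}.
{Branch, CustomerID} has no BCNF violation.
{Amount, Branch, OfficerID} has no BCNF violation.

{Amount, Branch, OfficerID}; {Branch, CustomerID}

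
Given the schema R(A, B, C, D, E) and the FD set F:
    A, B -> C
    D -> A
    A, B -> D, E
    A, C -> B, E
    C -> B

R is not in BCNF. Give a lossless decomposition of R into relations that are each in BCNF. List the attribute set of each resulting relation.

Candidate keys of the original relation: {A, B}, {A, C}, {B, D}, {C, D}.
{A, B, C, D, E}: {D} determines {A, D} here but is not a superkey — split on D -> A, giving {A, D} and {B, C, D, E}.
{A, D}: every determinant is a superkey — BCNF.
{B, C, D, E}: {C} determines {B, C} here but is not a superkey — split on C -> B, giving {B, C} and {C, D, E}.
{B, C}: every determinant is a superkey — BCNF.
{C, D, E}: every determinant is a superkey — BCNF.

{A, D}; {B, C}; {C, D, E}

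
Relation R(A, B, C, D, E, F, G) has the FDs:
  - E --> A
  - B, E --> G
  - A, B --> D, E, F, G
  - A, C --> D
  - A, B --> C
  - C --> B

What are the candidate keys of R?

{A, B} is a candidate key since {A, B}⁺ = {A, B, C, D, E, F, G} covers every attribute.
{A, C} is a candidate key since {A, C}⁺ = {A, B, C, D, E, F, G} covers every attribute.
{B, E} is a candidate key since {B, E}⁺ = {A, B, C, D, E, F, G} covers every attribute.
{C, E} is a candidate key since {C, E}⁺ = {A, B, C, D, E, F, G} covers every attribute.
Any other superkey properly contains one of these, so there are no further candidate keys.

{A, B}, {A, C}, {B, E}, {C, E}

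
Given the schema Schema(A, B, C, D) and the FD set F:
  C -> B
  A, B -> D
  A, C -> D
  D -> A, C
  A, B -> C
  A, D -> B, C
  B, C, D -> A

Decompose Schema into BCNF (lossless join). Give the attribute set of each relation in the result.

{A, C, D}; {B, C}

Candidate keys of the original relation: {A, B}, {A, C}, {D}.
Within {A, B, C, D}: {C}⁺ ∩ {A, B, C, D} = {B, C}, not the whole set, so C -> B violates BCNF; decompose into {B, C} and {A, C, D}.
{B, C} has no BCNF violation.
{A, C, D} has no BCNF violation.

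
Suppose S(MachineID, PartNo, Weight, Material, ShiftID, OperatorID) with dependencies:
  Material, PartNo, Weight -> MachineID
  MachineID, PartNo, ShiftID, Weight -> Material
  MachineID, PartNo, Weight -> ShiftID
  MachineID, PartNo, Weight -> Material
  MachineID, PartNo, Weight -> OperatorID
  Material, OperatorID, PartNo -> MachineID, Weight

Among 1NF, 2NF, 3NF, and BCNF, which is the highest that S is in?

BCNF

Candidate keys: {MachineID, PartNo, Weight}, {Material, OperatorID, PartNo}, {Material, PartNo, Weight}. Prime attributes: {MachineID, Material, OperatorID, PartNo, Weight}.
The left-hand side of every FD is a superkey, so BCNF is satisfied.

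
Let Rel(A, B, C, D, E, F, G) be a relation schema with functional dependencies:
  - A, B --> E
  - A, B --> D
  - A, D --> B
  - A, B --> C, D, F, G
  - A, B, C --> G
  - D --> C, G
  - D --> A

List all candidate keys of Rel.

{A, B}, {D}

Closure of {D} is {A, B, C, D, E, F, G}, the whole schema; {D} is a candidate key.
Closure of {A, B} is {A, B, C, D, E, F, G}, the whole schema; {A, B} is a candidate key.
No proper subset of any of these is a key, and no other minimal superkey exists.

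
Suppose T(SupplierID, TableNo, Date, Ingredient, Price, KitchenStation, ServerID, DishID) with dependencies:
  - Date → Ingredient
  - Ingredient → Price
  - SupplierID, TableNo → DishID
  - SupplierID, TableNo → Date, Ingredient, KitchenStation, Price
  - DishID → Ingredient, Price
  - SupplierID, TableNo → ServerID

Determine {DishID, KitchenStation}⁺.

{DishID, Ingredient, KitchenStation, Price}

Start with {DishID, KitchenStation}.
DishID → Ingredient, Price applies; add {Ingredient, Price} → now {DishID, Ingredient, KitchenStation, Price}.
No further FD applies.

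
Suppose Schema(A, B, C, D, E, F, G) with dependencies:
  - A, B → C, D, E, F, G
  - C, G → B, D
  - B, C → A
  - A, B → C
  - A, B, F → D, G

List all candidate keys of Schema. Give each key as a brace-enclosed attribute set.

{A, B}⁺ = {A, B, C, D, E, F, G}, which is every attribute, so {A, B} is a candidate key.
{B, C}⁺ = {A, B, C, D, E, F, G}, which is every attribute, so {B, C} is a candidate key.
{C, G}⁺ = {A, B, C, D, E, F, G}, which is every attribute, so {C, G} is a candidate key.
Any other superkey properly contains one of these, so there are no further candidate keys.

{A, B}, {B, C}, {C, G}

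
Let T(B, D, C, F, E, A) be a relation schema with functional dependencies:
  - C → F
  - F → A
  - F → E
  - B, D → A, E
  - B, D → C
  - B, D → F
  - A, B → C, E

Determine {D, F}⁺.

{A, D, E, F}

Start with {D, F}.
F → A applies; add {A} → now {A, D, F}.
F → E applies; add {E} → now {A, D, E, F}.
No further FD applies.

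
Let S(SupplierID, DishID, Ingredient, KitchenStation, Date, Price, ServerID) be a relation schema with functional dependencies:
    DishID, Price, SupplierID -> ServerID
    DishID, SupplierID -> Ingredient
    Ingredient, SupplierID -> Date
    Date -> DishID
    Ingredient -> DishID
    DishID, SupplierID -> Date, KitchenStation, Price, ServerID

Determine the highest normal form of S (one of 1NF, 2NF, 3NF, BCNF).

Candidate keys: {Date, SupplierID}, {DishID, SupplierID}, {Ingredient, SupplierID}. Prime attributes: {Date, DishID, Ingredient, SupplierID}.
For Date -> DishID we have {Date}⁺ = {Date, DishID}; {Date} is not a superkey, so BCNF fails.
But every attribute on its right side ({DishID}) is prime, and the same holds for every other non-superkey FD, so 3NF still holds.

3NF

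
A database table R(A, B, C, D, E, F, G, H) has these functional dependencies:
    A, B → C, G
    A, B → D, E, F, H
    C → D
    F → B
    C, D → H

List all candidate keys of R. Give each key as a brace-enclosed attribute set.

{A, B}, {A, F}

No FD produces {A}, so it must be in every candidate key.
{A, B}⁺ = {A, B, C, D, E, F, G, H}, which is every attribute, so {A, B} is a candidate key.
{A, F}⁺ = {A, B, C, D, E, F, G, H}, which is every attribute, so {A, F} is a candidate key.
Any other superkey properly contains one of these, so there are no further candidate keys.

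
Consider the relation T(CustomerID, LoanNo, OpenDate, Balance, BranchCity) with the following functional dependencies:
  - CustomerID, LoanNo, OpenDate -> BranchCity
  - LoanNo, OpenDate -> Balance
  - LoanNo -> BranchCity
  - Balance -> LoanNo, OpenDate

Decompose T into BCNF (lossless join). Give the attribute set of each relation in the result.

Candidate keys of the original relation: {Balance, CustomerID}, {CustomerID, LoanNo, OpenDate}.
Within {Balance, BranchCity, CustomerID, LoanNo, OpenDate}: {LoanNo, OpenDate}⁺ ∩ {Balance, BranchCity, CustomerID, LoanNo, OpenDate} = {Balance, BranchCity, LoanNo, OpenDate}, not the whole set, so LoanNo, OpenDate -> Balance, BranchCity violates BCNF; decompose into {Balance, BranchCity, LoanNo, OpenDate} and {CustomerID, LoanNo, OpenDate}.
Within {Balance, BranchCity, LoanNo, OpenDate}: {LoanNo}⁺ ∩ {Balance, BranchCity, LoanNo, OpenDate} = {BranchCity, LoanNo}, not the whole set, so LoanNo -> BranchCity violates BCNF; decompose into {BranchCity, LoanNo} and {Balance, LoanNo, OpenDate}.
{BranchCity, LoanNo} has no BCNF violation.
{Balance, LoanNo, OpenDate} has no BCNF violation.
{CustomerID, LoanNo, OpenDate} has no BCNF violation.

{Balance, LoanNo, OpenDate}; {BranchCity, LoanNo}; {CustomerID, LoanNo, OpenDate}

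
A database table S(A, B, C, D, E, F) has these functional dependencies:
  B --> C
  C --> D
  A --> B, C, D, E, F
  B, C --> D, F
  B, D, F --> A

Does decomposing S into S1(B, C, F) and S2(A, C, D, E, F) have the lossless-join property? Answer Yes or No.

No

The shared attributes are {C, F} and {C, F}⁺ = {C, D, F}.
Neither S1 nor S2 is contained in that closure, so the decomposition is lossy.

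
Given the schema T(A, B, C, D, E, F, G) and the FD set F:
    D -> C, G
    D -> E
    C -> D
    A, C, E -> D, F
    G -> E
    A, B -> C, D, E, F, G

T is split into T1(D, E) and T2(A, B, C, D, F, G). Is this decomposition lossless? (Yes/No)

The shared attributes are {D} and {D}⁺ = {C, D, E, G}.
Since T1 ⊆ {C, D, E, G}, the intersection is a superkey of T1; the decomposition is lossless.

Yes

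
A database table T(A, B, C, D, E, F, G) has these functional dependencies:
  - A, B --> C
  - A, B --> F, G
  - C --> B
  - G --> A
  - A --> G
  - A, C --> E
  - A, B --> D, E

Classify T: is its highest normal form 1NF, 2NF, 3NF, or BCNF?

3NF

Candidate keys: {A, B}, {A, C}, {B, G}, {C, G}. Prime attributes: {A, B, C, G}.
C --> B: {C}⁺ = {B, C}, which is not all of the attributes, so the left side is not a superkey — BCNF is violated.
But every attribute on its right side ({B}) is prime, and the same holds for every other non-superkey FD, so 3NF still holds.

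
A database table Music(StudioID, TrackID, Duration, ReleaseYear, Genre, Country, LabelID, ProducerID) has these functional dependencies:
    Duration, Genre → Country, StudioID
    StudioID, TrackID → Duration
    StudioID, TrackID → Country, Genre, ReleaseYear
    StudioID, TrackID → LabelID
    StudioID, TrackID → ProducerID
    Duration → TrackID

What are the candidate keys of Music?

{Duration, Genre}, {Duration, StudioID}, {StudioID, TrackID}

{Duration, Genre}⁺ = {Country, Duration, Genre, LabelID, ProducerID, ReleaseYear, StudioID, TrackID}, which is every attribute, so {Duration, Genre} is a candidate key.
{Duration, StudioID}⁺ = {Country, Duration, Genre, LabelID, ProducerID, ReleaseYear, StudioID, TrackID}, which is every attribute, so {Duration, StudioID} is a candidate key.
{StudioID, TrackID}⁺ = {Country, Duration, Genre, LabelID, ProducerID, ReleaseYear, StudioID, TrackID}, which is every attribute, so {StudioID, TrackID} is a candidate key.
Any other superkey properly contains one of these, so there are no further candidate keys.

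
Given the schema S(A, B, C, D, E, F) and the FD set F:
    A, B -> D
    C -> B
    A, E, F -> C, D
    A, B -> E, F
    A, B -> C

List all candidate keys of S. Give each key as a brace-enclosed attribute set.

{A, B}, {A, C}, {A, E, F}

No FD produces {A}, so it must be in every candidate key.
{A, B}⁺ = {A, B, C, D, E, F}, which is every attribute, so {A, B} is a candidate key.
{A, C}⁺ = {A, B, C, D, E, F}, which is every attribute, so {A, C} is a candidate key.
{A, E, F}⁺ = {A, B, C, D, E, F}, which is every attribute, so {A, E, F} is a candidate key.
Any other superkey properly contains one of these, so there are no further candidate keys.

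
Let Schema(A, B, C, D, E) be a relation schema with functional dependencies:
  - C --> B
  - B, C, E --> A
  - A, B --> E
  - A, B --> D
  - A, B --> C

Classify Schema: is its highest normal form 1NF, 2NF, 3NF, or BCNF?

Candidate keys: {A, B}, {A, C}, {C, E}. Prime attributes: {A, B, C, E}.
C --> B: {C}⁺ = {B, C}, which is not all of the attributes, so the left side is not a superkey — BCNF is violated.
But every attribute on its right side ({B}) is prime, and the same holds for every other non-superkey FD, so 3NF still holds.

3NF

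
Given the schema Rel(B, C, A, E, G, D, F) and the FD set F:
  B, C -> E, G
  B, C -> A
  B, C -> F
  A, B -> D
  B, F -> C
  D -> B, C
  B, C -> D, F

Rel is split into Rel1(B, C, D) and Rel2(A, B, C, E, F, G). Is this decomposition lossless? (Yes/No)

The shared attributes are {B, C} and {B, C}⁺ = {A, B, C, D, E, F, G}.
Rel1 is contained in that closure, so Rel1 ∩ Rel2 -> Rel1 holds and the join is lossless.

Yes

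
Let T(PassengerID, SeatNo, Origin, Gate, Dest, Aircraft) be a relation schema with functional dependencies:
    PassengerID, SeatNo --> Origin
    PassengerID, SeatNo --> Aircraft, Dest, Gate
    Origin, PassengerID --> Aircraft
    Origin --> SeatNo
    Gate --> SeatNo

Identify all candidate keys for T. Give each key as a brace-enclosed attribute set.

{Gate, PassengerID}, {Origin, PassengerID}, {PassengerID, SeatNo}

No FD produces {PassengerID}, so it must be in every candidate key.
{Gate, PassengerID}⁺ = {Aircraft, Dest, Gate, Origin, PassengerID, SeatNo} — all of the relation — so {Gate, PassengerID} is a candidate key.
{Origin, PassengerID}⁺ = {Aircraft, Dest, Gate, Origin, PassengerID, SeatNo} — all of the relation — so {Origin, PassengerID} is a candidate key.
{PassengerID, SeatNo}⁺ = {Aircraft, Dest, Gate, Origin, PassengerID, SeatNo} — all of the relation — so {PassengerID, SeatNo} is a candidate key.
No proper subset of any of these is a key, and no other minimal superkey exists.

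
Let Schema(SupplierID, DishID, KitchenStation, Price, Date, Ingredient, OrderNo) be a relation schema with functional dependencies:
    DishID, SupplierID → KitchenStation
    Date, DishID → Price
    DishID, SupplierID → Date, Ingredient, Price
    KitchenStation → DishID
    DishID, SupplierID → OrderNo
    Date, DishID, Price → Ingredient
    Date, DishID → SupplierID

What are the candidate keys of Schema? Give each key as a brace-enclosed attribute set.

{Date, DishID}, {Date, KitchenStation}, {DishID, SupplierID}, {KitchenStation, SupplierID}

{Date, DishID} is a candidate key since {Date, DishID}⁺ = {Date, DishID, Ingredient, KitchenStation, OrderNo, Price, SupplierID} covers every attribute.
{Date, KitchenStation} is a candidate key since {Date, KitchenStation}⁺ = {Date, DishID, Ingredient, KitchenStation, OrderNo, Price, SupplierID} covers every attribute.
{DishID, SupplierID} is a candidate key since {DishID, SupplierID}⁺ = {Date, DishID, Ingredient, KitchenStation, OrderNo, Price, SupplierID} covers every attribute.
{KitchenStation, SupplierID} is a candidate key since {KitchenStation, SupplierID}⁺ = {Date, DishID, Ingredient, KitchenStation, OrderNo, Price, SupplierID} covers every attribute.
No proper subset of any of these is a key, and no other minimal superkey exists.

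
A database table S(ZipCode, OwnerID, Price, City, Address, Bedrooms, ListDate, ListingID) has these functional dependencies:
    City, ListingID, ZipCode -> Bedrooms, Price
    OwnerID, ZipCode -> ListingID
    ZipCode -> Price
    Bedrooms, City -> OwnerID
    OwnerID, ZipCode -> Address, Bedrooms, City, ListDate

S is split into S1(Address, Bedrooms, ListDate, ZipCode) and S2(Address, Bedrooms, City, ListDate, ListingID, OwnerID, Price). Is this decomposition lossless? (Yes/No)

No

The shared attributes are {Address, Bedrooms, ListDate} and {Address, Bedrooms, ListDate}⁺ = {Address, Bedrooms, ListDate}.
S1 ⊄ {Address, Bedrooms, ListDate} and S2 ⊄ {Address, Bedrooms, ListDate}, so the split is lossy.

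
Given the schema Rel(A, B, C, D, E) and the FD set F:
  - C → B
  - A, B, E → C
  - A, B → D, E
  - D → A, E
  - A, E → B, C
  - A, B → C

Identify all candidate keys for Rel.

{D}⁺ = {A, B, C, D, E} — all of the relation — so {D} is a candidate key.
{A, B}⁺ = {A, B, C, D, E} — all of the relation — so {A, B} is a candidate key.
{A, C}⁺ = {A, B, C, D, E} — all of the relation — so {A, C} is a candidate key.
{A, E}⁺ = {A, B, C, D, E} — all of the relation — so {A, E} is a candidate key.
Any other superkey properly contains one of these, so there are no further candidate keys.

{A, B}, {A, C}, {A, E}, {D}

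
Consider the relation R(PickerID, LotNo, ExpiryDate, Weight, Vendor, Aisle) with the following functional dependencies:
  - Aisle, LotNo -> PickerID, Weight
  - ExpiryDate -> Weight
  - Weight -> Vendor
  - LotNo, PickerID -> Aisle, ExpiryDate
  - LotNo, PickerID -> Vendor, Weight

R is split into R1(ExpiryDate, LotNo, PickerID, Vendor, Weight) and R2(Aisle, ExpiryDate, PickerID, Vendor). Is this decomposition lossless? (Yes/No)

No

Common attributes: {ExpiryDate, PickerID, Vendor}; their closure is {ExpiryDate, PickerID, Vendor, Weight}.
The closure covers neither R1 nor R2 entirely; the join is not lossless.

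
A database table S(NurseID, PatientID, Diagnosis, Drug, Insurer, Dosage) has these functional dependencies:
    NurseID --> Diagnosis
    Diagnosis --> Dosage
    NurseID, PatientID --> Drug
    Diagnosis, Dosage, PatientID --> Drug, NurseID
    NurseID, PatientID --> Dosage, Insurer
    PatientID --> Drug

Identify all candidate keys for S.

{Diagnosis, PatientID}, {NurseID, PatientID}

No FD produces {PatientID}, so it must be in every candidate key.
{Diagnosis, PatientID}⁺ = {Diagnosis, Dosage, Drug, Insurer, NurseID, PatientID} — all of the relation — so {Diagnosis, PatientID} is a candidate key.
{NurseID, PatientID}⁺ = {Diagnosis, Dosage, Drug, Insurer, NurseID, PatientID} — all of the relation — so {NurseID, PatientID} is a candidate key.
No proper subset of any of these is a key, and no other minimal superkey exists.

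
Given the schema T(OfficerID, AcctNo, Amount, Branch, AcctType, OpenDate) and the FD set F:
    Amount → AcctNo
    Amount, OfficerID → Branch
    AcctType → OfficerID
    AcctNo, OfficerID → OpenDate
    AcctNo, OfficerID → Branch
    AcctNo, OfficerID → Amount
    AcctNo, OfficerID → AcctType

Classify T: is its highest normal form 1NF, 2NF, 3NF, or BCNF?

Candidate keys: {AcctNo, AcctType}, {AcctNo, OfficerID}, {AcctType, Amount}, {Amount, OfficerID}. Prime attributes: {AcctNo, AcctType, Amount, OfficerID}.
Amount → AcctNo: {Amount}⁺ = {AcctNo, Amount}, which is not all of the attributes, so the left side is not a superkey — BCNF is violated.
Since {AcctNo} ⊆ prime attributes and every other non-superkey FD also has a prime right side, the schema is in 3NF.

3NF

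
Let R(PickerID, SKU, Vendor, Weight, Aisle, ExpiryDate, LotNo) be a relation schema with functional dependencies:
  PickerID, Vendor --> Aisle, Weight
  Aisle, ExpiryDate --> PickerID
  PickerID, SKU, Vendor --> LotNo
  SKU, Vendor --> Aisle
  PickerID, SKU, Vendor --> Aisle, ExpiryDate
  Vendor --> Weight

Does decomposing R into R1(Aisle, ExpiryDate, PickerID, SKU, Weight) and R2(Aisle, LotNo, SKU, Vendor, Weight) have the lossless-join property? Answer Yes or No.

No

Common attributes: {Aisle, SKU, Weight}; their closure is {Aisle, SKU, Weight}.
The closure covers neither R1 nor R2 entirely; the join is not lossless.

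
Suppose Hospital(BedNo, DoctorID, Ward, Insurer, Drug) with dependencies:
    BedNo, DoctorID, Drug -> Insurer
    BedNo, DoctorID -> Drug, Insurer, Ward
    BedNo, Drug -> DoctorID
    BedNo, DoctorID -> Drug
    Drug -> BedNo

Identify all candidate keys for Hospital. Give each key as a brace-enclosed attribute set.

{BedNo, DoctorID}, {Drug}

{Drug}⁺ = {BedNo, DoctorID, Drug, Insurer, Ward} — all of the relation — so {Drug} is a candidate key.
{BedNo, DoctorID}⁺ = {BedNo, DoctorID, Drug, Insurer, Ward} — all of the relation — so {BedNo, DoctorID} is a candidate key.
No proper subset of any of these is a key, and no other minimal superkey exists.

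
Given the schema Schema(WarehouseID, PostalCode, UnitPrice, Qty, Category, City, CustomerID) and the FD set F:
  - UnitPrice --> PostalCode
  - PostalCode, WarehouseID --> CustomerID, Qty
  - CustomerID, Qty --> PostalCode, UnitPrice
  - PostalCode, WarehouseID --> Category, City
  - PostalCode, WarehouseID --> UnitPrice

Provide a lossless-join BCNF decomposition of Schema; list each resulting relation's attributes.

{Category, City, CustomerID, Qty, WarehouseID}; {CustomerID, Qty, UnitPrice}; {PostalCode, UnitPrice}

Candidate keys of the original relation: {CustomerID, Qty, WarehouseID}, {PostalCode, WarehouseID}, {UnitPrice, WarehouseID}.
{Category, City, CustomerID, PostalCode, Qty, UnitPrice, WarehouseID}: {UnitPrice} determines {PostalCode, UnitPrice} here but is not a superkey — split on UnitPrice --> PostalCode, giving {PostalCode, UnitPrice} and {Category, City, CustomerID, Qty, UnitPrice, WarehouseID}.
{PostalCode, UnitPrice}: every determinant is a superkey — BCNF.
{Category, City, CustomerID, Qty, UnitPrice, WarehouseID}: {CustomerID, Qty} determines {CustomerID, Qty, UnitPrice} here but is not a superkey — split on CustomerID, Qty --> UnitPrice, giving {CustomerID, Qty, UnitPrice} and {Category, City, CustomerID, Qty, WarehouseID}.
{CustomerID, Qty, UnitPrice}: every determinant is a superkey — BCNF.
{Category, City, CustomerID, Qty, WarehouseID}: every determinant is a superkey — BCNF.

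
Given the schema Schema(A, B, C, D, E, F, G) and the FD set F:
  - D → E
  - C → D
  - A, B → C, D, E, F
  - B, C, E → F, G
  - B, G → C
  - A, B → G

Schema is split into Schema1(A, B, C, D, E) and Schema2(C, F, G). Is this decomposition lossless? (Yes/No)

No

Common attributes: {C}; their closure is {C, D, E}.
The closure covers neither Schema1 nor Schema2 entirely; the join is not lossless.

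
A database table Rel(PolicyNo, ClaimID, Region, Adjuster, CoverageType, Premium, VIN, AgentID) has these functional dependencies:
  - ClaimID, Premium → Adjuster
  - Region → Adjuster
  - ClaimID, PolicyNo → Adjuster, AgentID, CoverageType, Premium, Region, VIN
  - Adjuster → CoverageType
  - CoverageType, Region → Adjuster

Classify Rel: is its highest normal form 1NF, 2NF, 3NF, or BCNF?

2NF

Candidate key: {ClaimID, PolicyNo}. Prime attributes: {ClaimID, PolicyNo}.
ClaimID, Premium → Adjuster: {ClaimID, Premium}⁺ = {Adjuster, ClaimID, CoverageType, Premium}, which is not all of the attributes, so the left side is not a superkey — BCNF is violated.
ClaimID, Premium → Adjuster has non-prime {Adjuster} on the right and a non-superkey on the left, so 3NF fails.
No non-prime attribute depends on a proper subset of any candidate key, so 2NF holds.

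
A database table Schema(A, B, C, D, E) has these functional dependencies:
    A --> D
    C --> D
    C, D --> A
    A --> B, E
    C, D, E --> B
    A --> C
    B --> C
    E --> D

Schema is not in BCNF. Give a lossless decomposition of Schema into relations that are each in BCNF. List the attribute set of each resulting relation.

Candidate keys of the original relation: {A}, {B}, {C}.
{A, B, C, D, E}: {E} determines {D, E} here but is not a superkey — split on E --> D, giving {D, E} and {A, B, C, E}.
{D, E} has no BCNF violation.
{A, B, C, E} has no BCNF violation.

{A, B, C, E}; {D, E}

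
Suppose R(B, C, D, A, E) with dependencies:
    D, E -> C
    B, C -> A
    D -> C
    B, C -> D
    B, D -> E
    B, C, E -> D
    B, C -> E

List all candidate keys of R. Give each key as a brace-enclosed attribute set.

{B, C}, {B, D}

Attributes never on any right-hand side: {B} — every candidate key must contain it.
{B, C} is a candidate key since {B, C}⁺ = {A, B, C, D, E} covers every attribute.
{B, D} is a candidate key since {B, D}⁺ = {A, B, C, D, E} covers every attribute.
These are minimal and exhaustive — every other superkey contains one of them.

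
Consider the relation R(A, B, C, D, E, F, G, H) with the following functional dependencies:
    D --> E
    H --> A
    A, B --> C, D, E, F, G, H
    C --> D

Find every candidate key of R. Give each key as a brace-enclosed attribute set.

{A, B}, {B, H}

Attributes never on any right-hand side: {B} — every candidate key must contain it.
{A, B}⁺ = {A, B, C, D, E, F, G, H} — all of the relation — so {A, B} is a candidate key.
{B, H}⁺ = {A, B, C, D, E, F, G, H} — all of the relation — so {B, H} is a candidate key.
These are minimal and exhaustive — every other superkey contains one of them.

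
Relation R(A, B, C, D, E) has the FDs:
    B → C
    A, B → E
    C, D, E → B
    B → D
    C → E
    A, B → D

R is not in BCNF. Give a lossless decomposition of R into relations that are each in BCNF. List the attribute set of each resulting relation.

{A, B}; {B, C, D}; {C, E}

Candidate keys of the original relation: {A, B}, {A, C, D}.
Within {A, B, C, D, E}: {B}⁺ ∩ {A, B, C, D, E} = {B, C, D, E}, not the whole set, so B → C, D, E violates BCNF; decompose into {B, C, D, E} and {A, B}.
Within {B, C, D, E}: {C}⁺ ∩ {B, C, D, E} = {C, E}, not the whole set, so C → E violates BCNF; decompose into {C, E} and {B, C, D}.
{C, E}: every determinant is a superkey — BCNF.
{B, C, D}: every determinant is a superkey — BCNF.
{A, B}: every determinant is a superkey — BCNF.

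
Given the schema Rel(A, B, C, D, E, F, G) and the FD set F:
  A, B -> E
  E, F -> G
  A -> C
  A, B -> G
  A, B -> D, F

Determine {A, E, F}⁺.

Start with {A, E, F}.
E, F -> G applies; add {G} → now {A, E, F, G}.
A -> C applies; add {C} → now {A, C, E, F, G}.
No further FD applies.

{A, C, E, F, G}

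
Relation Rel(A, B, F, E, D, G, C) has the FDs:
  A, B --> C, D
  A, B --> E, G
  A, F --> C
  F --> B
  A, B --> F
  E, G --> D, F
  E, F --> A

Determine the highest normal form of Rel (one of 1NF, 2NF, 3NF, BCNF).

Candidate keys: {A, B}, {A, F}, {E, F}, {E, G}. Prime attributes: {A, B, E, F, G}.
F --> B breaks BCNF: {F}⁺ = {B, F}, so {F} is not a superkey.
Its right-hand attributes {B} are all prime, as are those of every other non-superkey FD — the relation is in 3NF.

3NF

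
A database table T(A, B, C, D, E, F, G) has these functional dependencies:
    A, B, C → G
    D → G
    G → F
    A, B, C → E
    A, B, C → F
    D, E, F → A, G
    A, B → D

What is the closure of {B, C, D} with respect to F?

{B, C, D, F, G}

Start with {B, C, D}.
D → G applies; add {G} → now {B, C, D, G}.
G → F applies; add {F} → now {B, C, D, F, G}.
No further FD applies.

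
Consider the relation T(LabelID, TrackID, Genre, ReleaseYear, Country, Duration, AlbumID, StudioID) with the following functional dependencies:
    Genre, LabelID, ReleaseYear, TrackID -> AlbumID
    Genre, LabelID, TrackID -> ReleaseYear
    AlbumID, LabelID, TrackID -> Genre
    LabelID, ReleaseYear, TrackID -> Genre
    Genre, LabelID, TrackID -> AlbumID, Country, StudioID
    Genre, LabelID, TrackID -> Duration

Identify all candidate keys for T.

Attributes never on any right-hand side: {LabelID, TrackID} — every candidate key must contain all of them.
{AlbumID, LabelID, TrackID}⁺ = {AlbumID, Country, Duration, Genre, LabelID, ReleaseYear, StudioID, TrackID} — all of the relation — so {AlbumID, LabelID, TrackID} is a candidate key.
{Genre, LabelID, TrackID}⁺ = {AlbumID, Country, Duration, Genre, LabelID, ReleaseYear, StudioID, TrackID} — all of the relation — so {Genre, LabelID, TrackID} is a candidate key.
{LabelID, ReleaseYear, TrackID}⁺ = {AlbumID, Country, Duration, Genre, LabelID, ReleaseYear, StudioID, TrackID} — all of the relation — so {LabelID, ReleaseYear, TrackID} is a candidate key.
These are minimal and exhaustive — every other superkey contains one of them.

{AlbumID, LabelID, TrackID}, {Genre, LabelID, TrackID}, {LabelID, ReleaseYear, TrackID}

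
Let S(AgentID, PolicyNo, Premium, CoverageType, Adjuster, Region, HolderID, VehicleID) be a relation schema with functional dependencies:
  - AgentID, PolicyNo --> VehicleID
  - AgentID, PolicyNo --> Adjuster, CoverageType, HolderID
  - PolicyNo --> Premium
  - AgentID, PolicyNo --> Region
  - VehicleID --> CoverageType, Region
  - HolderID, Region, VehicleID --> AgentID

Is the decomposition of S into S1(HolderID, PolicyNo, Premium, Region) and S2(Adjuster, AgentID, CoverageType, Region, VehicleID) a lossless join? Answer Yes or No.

Common attributes: {Region}; their closure is {Region}.
The closure covers neither S1 nor S2 entirely; the join is not lossless.

No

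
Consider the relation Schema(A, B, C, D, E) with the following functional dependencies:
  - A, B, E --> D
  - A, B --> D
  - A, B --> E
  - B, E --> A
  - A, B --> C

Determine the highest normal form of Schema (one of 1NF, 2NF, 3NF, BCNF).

BCNF

Candidate keys: {A, B}, {B, E}. Prime attributes: {A, B, E}.
Each dependency's left side is a superkey — BCNF holds.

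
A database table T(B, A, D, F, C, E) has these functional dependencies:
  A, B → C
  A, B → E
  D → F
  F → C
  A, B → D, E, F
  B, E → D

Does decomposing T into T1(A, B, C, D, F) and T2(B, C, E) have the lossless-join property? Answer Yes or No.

Common attributes: {B, C}; their closure is {B, C}.
The closure covers neither T1 nor T2 entirely; the join is not lossless.

No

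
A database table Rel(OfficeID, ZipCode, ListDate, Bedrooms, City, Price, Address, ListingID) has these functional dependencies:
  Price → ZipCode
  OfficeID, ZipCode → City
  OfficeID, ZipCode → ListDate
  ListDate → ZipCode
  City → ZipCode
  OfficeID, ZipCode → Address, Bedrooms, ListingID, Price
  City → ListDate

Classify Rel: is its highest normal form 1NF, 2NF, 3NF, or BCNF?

3NF

Candidate keys: {City, OfficeID}, {ListDate, OfficeID}, {OfficeID, Price}, {OfficeID, ZipCode}. Prime attributes: {City, ListDate, OfficeID, Price, ZipCode}.
Price → ZipCode breaks BCNF: {Price}⁺ = {Price, ZipCode}, so {Price} is not a superkey.
Its right-hand attributes {ZipCode} are all prime, as are those of every other non-superkey FD — the relation is in 3NF.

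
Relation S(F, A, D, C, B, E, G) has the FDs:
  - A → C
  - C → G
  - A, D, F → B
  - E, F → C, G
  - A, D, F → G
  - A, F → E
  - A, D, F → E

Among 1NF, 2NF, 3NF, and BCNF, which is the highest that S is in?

1NF

Candidate key: {A, D, F}. Prime attributes: {A, D, F}.
For A → C we have {A}⁺ = {A, C, G}; {A} is not a superkey, so BCNF fails.
A → C has non-prime {C} on the right and a non-superkey on the left, so 3NF fails.
{A} is a proper subset of the key {A, D, F}, and {A}⁺ contains the non-prime attributes {C, G} — a partial dependency, so 2NF is violated.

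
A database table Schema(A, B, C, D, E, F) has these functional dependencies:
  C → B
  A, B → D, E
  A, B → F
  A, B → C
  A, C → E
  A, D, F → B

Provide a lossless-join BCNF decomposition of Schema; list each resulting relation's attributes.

{A, C, D, E, F}; {B, C}

Candidate keys of the original relation: {A, B}, {A, C}, {A, D, F}.
{A, B, C, D, E, F}: {C} determines {B, C} here but is not a superkey — split on C → B, giving {B, C} and {A, C, D, E, F}.
{B, C}: every determinant is a superkey — BCNF.
{A, C, D, E, F}: every determinant is a superkey — BCNF.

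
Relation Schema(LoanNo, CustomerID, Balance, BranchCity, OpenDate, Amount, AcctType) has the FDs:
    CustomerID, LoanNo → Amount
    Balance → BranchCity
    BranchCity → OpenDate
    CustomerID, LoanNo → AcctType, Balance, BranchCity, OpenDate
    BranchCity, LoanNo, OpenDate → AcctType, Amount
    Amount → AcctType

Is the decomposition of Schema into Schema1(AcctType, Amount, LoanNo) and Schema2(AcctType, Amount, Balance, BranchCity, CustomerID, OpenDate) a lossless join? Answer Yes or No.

No

Common attributes: {AcctType, Amount}; their closure is {AcctType, Amount}.
Schema1 ⊄ {AcctType, Amount} and Schema2 ⊄ {AcctType, Amount}, so the split is lossy.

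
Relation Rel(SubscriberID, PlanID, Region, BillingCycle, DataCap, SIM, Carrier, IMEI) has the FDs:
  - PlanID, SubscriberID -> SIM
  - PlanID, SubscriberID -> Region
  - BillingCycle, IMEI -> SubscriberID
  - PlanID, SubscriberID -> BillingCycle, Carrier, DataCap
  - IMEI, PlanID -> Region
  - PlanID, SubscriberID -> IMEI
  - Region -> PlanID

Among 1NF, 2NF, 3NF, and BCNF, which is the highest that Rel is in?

Candidate keys: {BillingCycle, IMEI, PlanID}, {BillingCycle, IMEI, Region}, {PlanID, SubscriberID}, {Region, SubscriberID}. Prime attributes: {BillingCycle, IMEI, PlanID, Region, SubscriberID}.
BillingCycle, IMEI -> SubscriberID: {BillingCycle, IMEI}⁺ = {BillingCycle, IMEI, SubscriberID}, which is not all of the attributes, so the left side is not a superkey — BCNF is violated.
Since {SubscriberID} ⊆ prime attributes and every other non-superkey FD also has a prime right side, the schema is in 3NF.

3NF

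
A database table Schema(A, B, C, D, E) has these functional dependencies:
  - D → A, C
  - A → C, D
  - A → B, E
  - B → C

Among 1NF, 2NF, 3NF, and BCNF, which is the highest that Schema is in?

Candidate keys: {A}, {D}. Prime attributes: {A, D}.
B → C breaks BCNF: {B}⁺ = {B, C}, so {B} is not a superkey.
Because {C} is non-prime and the left side of B → C is not a superkey, the relation is not in 3NF.
With only single-attribute keys there can be no partial dependency, so 2NF holds.

2NF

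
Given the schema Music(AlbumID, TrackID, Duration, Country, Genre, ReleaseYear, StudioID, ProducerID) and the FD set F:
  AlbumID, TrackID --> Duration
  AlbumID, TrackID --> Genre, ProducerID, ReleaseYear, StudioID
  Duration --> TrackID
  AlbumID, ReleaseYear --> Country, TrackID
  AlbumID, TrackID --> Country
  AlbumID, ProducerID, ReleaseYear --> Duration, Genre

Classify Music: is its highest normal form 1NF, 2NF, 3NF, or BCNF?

Candidate keys: {AlbumID, Duration}, {AlbumID, ReleaseYear}, {AlbumID, TrackID}. Prime attributes: {AlbumID, Duration, ReleaseYear, TrackID}.
Duration --> TrackID breaks BCNF: {Duration}⁺ = {Duration, TrackID}, so {Duration} is not a superkey.
Its right-hand attributes {TrackID} are all prime, as are those of every other non-superkey FD — the relation is in 3NF.

3NF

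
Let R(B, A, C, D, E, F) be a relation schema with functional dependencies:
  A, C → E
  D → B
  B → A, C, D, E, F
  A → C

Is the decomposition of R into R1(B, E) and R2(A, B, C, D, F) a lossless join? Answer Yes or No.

Yes

R1 ∩ R2 = {B}; its closure under F is {A, B, C, D, E, F}.
R1 is contained in that closure, so R1 ∩ R2 → R1 holds and the join is lossless.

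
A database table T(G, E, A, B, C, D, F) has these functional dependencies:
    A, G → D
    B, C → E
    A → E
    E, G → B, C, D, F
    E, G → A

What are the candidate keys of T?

{G} never appears on the right of any FD, so every key must include it.
{A, G}⁺ = {A, B, C, D, E, F, G}, which is every attribute, so {A, G} is a candidate key.
{E, G}⁺ = {A, B, C, D, E, F, G}, which is every attribute, so {E, G} is a candidate key.
{B, C, G}⁺ = {A, B, C, D, E, F, G}, which is every attribute, so {B, C, G} is a candidate key.
Any other superkey properly contains one of these, so there are no further candidate keys.

{A, G}, {B, C, G}, {E, G}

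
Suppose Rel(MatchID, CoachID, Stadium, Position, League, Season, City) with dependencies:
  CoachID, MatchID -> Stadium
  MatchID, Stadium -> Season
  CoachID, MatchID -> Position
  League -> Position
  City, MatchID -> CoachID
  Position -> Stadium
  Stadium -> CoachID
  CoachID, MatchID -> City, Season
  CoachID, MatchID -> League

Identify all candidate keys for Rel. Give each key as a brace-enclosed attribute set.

{City, MatchID}, {CoachID, MatchID}, {League, MatchID}, {MatchID, Position}, {MatchID, Stadium}

{MatchID} never appears on the right of any FD, so every key must include it.
Closure of {City, MatchID} is {City, CoachID, League, MatchID, Position, Season, Stadium}, the whole schema; {City, MatchID} is a candidate key.
Closure of {CoachID, MatchID} is {City, CoachID, League, MatchID, Position, Season, Stadium}, the whole schema; {CoachID, MatchID} is a candidate key.
Closure of {League, MatchID} is {City, CoachID, League, MatchID, Position, Season, Stadium}, the whole schema; {League, MatchID} is a candidate key.
Closure of {MatchID, Position} is {City, CoachID, League, MatchID, Position, Season, Stadium}, the whole schema; {MatchID, Position} is a candidate key.
Closure of {MatchID, Stadium} is {City, CoachID, League, MatchID, Position, Season, Stadium}, the whole schema; {MatchID, Stadium} is a candidate key.
Any other superkey properly contains one of these, so there are no further candidate keys.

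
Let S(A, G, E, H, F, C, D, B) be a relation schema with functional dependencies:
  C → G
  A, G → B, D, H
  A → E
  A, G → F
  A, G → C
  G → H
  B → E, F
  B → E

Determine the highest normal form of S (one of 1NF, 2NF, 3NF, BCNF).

Candidate keys: {A, C}, {A, G}. Prime attributes: {A, C, G}.
C → G breaks BCNF: {C}⁺ = {C, G, H}, so {C} is not a superkey.
Because {E} is non-prime and the left side of A → E is not a superkey, the relation is not in 3NF.
{A} is a proper subset of the key {A, C}, and {A}⁺ contains the non-prime attribute {E} — a partial dependency, so 2NF is violated.

1NF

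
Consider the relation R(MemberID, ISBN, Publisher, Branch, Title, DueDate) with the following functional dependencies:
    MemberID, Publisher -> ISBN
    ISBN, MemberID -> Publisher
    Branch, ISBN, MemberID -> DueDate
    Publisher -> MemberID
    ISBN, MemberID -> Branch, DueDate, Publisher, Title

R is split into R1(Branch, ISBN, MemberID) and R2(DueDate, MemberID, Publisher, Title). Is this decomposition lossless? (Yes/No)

The shared attributes are {MemberID} and {MemberID}⁺ = {MemberID}.
Neither R1 nor R2 is contained in that closure, so the decomposition is lossy.

No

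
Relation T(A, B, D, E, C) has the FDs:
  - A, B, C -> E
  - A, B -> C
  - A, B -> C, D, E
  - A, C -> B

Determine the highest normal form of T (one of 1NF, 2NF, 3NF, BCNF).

Candidate keys: {A, B}, {A, C}. Prime attributes: {A, B, C}.
Each dependency's left side is a superkey — BCNF holds.

BCNF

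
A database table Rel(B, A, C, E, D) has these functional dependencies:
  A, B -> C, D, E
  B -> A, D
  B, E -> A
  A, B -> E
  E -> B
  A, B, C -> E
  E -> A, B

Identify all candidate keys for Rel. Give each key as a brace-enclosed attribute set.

{B}, {E}

{B}⁺ = {A, B, C, D, E}, which is every attribute, so {B} is a candidate key.
{E}⁺ = {A, B, C, D, E}, which is every attribute, so {E} is a candidate key.
These are minimal and exhaustive — every other superkey contains one of them.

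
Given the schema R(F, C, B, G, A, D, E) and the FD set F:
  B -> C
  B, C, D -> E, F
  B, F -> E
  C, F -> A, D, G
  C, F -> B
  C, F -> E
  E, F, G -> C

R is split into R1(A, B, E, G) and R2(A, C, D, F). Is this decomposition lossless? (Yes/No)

No

R1 ∩ R2 = {A}; its closure under F is {A}.
Neither R1 nor R2 is contained in that closure, so the decomposition is lossy.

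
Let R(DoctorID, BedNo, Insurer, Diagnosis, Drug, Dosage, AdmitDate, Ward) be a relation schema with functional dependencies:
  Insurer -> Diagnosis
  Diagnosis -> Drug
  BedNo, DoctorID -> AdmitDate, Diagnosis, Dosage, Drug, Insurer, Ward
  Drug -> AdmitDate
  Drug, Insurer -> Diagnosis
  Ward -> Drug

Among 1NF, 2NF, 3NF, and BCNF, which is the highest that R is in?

2NF

Candidate key: {BedNo, DoctorID}. Prime attributes: {BedNo, DoctorID}.
Insurer -> Diagnosis: {Insurer}⁺ = {AdmitDate, Diagnosis, Drug, Insurer}, which is not all of the attributes, so the left side is not a superkey — BCNF is violated.
Insurer -> Diagnosis determines the non-prime attribute {Diagnosis} from a non-superkey — 3NF is violated.
No non-prime attribute depends on a proper subset of any candidate key, so 2NF holds.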